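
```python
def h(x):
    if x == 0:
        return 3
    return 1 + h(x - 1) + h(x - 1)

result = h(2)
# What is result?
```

h(x) = 1 + 2·h(x-1), h(0)=3. Closed form: (3+1)·2^2 - 1 = 15.

Answer: 15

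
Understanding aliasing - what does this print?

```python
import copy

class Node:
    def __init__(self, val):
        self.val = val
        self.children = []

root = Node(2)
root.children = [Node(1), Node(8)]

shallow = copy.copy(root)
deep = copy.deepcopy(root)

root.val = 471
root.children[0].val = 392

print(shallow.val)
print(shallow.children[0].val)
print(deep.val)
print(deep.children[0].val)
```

Key concept: deep copy with custom objects.
Step by step:
`root = Node(2)` → root = Node(val=2, children=[])
`root.children = [Node(1), Node(8)]` → root = Node(val=2, children=[Node(val=1, children=[]), Node(val=8, children=[])])
`shallow = copy.copy(root)` → shallow = Node(val=2, children=[Node(val=1, children=[]), Node(val=8, children=[])])
`deep = copy.deepcopy(root)` → deep = Node(val=2, children=[Node(val=1, children=[]), Node(val=8, children=[])])
`root.val = 471` → root = Node(val=471, children=[Node(val=1, children=[]), Node(val=8, children=[])])
`root.children[0].val = 392` → root = Node(val=471, children=[Node(val=392, children=[]), Node(val=8, children=[])]); shallow = Node(val=2, children=[Node(val=392, children=[]), Node(val=8, children=[])])
`print(shallow.val)` → prints 2
`print(shallow.children[0].val)` → prints 392
`print(deep.val)` → prints 2
`print(deep.children[0].val)` → prints 1

Answer:
2
392
2
1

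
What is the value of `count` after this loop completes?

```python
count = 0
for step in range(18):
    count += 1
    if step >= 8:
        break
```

Loop breaks when step reaches 8, count is 9
`count` takes the values: 0 → 1 → 2 → 3 → 4 → 5 → 6 → 7 → 8 → 9

Answer: 9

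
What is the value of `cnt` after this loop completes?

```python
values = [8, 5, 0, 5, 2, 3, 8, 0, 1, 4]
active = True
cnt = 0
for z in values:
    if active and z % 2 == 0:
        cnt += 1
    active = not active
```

Count even values at even positions
`cnt` takes the values: 0 → 1 → 2 → 3 → 4

Answer: 4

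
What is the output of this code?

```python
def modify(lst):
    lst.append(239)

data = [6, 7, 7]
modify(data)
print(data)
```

Key concept: function modifies passed list.
Step by step:
`data = [6, 7, 7]` → data = [6, 7, 7]
`modify(data)` → data = [6, 7, 7, 239]
`print(data)` → prints [6, 7, 7, 239]

Answer: [6, 7, 7, 239]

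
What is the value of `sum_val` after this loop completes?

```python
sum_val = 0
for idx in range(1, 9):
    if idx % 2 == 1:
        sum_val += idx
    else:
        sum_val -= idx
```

Add odd, subtract even
`sum_val` takes the values: 0 → 1 → -1 → 2 → -2 → 3 → -3 → 4 → -4

Answer: -4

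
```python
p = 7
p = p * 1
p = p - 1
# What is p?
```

Trace:
`p = 7` → p = 7
`p = p * 1` → p = 7
`p = p - 1` → p = 6
So p = 6

Answer: 6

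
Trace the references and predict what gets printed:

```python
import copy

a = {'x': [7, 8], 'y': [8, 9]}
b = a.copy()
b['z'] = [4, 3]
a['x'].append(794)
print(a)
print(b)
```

Key concept: shallow copy of dict with mutable values.
Step by step:
`a = {'x': [7, 8], 'y': [8, 9]}` → a = {'x': [7, 8], 'y': [8, 9]}
`b = a.copy()` → b = {'x': [7, 8], 'y': [8, 9]}
`b['z'] = [4, 3]` → b = {'x': [7, 8], 'y': [8, 9], 'z': [4, 3]}
`a['x'].append(794)` → a = {'x': [7, 8, 794], 'y': [8, 9]}; b = {'x': [7, 8, 794], 'y': [8, 9], 'z': [4, 3]}
`print(a)` → prints {'x': [7, 8, 794], 'y': [8, 9]}
`print(b)` → prints {'x': [7, 8, 794], 'y': [8, 9], 'z': [4, 3]}

Answer:
{'x': [7, 8, 794], 'y': [8, 9]}
{'x': [7, 8, 794], 'y': [8, 9], 'z': [4, 3]}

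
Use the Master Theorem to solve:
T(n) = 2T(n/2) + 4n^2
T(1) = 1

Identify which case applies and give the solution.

a=2, b=2, f(n)=4n^2. log_2(2) = 1. Since c=2 > 1 and the regularity condition holds (2(n/2)^2 = (2/2^2)n^2 with 2/2^2 < 1), Case 3 applies: T(n) = Θ(f(n)) = O(n^2).

Answer: O(n^2) - Case 3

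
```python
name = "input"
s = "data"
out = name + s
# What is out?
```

Trace:
`name = "input"` → name = 'input'
`s = "data"` → s = 'data'
`out = name + s` → out = 'inputdata'
So out = 'inputdata'

Answer: 'inputdata'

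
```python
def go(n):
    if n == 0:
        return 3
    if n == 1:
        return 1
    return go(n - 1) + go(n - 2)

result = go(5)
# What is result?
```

Build up from base cases: go(0)=3, go(1)=1, go(2)=4, go(3)=5, go(4)=9, go(5)=14

Answer: 14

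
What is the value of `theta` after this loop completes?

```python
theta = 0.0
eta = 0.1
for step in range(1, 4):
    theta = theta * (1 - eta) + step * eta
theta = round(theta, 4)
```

Moving average with lr=0.1
`theta` takes the values: 0.0 → 0.1 → 0.29 → 0.561

Answer: 0.561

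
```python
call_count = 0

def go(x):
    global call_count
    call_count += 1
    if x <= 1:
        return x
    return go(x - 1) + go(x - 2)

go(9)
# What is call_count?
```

Calls(x) = 1 + Calls(x-1) + Calls(x-2); Calls(0)=Calls(1)=1. For x=9 this gives 109.

Answer: 109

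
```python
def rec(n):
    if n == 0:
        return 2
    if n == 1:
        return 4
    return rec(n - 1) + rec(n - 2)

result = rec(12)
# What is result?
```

Build up from base cases: rec(0)=2, rec(1)=4, rec(2)=6, rec(3)=10, rec(4)=16, rec(5)=26, rec(6)=42, ..., rec(12)=754

Answer: 754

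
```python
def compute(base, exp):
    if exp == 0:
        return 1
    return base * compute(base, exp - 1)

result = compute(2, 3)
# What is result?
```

compute(2, 3) = 2 * 2 * 2 = 8

Answer: 8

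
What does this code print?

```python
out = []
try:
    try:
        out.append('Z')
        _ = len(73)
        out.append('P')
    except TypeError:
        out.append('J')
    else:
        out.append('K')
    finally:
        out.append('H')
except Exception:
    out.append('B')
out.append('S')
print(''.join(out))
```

Execution trace: 'Z' (inner try body) → 'J' (inner except TypeError) → 'H' (inner finally) → 'S' (after the try/except). Output: ZJHS

Answer: ZJHS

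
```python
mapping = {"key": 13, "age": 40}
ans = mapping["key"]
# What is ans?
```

Trace:
`mapping = {"key": 13, "age": 40}` → mapping = {'key': 13, 'age': 40}
`ans = mapping["key"]` → ans = 13
So ans = 13

Answer: 13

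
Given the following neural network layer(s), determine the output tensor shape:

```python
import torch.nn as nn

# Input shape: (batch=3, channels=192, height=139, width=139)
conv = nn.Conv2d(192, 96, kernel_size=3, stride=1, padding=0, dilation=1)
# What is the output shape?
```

Input: (3, 192, 139, 139) -> Output: (3, 96, 137, 137)

Answer: (3, 96, 137, 137)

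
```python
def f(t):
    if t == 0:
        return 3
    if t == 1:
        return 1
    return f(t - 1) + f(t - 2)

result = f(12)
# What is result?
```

Build up from base cases: f(0)=3, f(1)=1, f(2)=4, f(3)=5, f(4)=9, f(5)=14, f(6)=23, ..., f(12)=411

Answer: 411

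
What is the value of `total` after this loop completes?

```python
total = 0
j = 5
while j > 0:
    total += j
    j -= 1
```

Sum 5 down to 1
`total` takes the values: 0 → 5 → 9 → 12 → 14 → 15

Answer: 15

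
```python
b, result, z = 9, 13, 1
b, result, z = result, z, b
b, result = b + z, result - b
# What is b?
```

Trace:
`b, result, z = 9, 13, 1` → b = 9; result = 13; z = 1
`b, result, z = result, z, b` → b = 13; result = 1; z = 9
`b, result = b + z, result - b` → b = 22; result = -12
So b = 22

Answer: 22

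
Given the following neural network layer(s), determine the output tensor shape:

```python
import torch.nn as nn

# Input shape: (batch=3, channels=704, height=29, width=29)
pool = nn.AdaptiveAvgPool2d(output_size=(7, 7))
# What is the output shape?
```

Input: (3, 704, 29, 29) -> Output: (3, 704, 7, 7)

Answer: (3, 704, 7, 7)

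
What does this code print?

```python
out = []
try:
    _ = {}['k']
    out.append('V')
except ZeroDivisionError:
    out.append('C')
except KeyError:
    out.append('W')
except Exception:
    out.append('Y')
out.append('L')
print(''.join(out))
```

Execution trace: 'W' (except KeyError) → 'L' (after the try/except). Output: WL

Answer: WL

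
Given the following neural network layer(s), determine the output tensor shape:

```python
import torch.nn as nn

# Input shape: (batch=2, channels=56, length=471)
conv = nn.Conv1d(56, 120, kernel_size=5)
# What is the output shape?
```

Input: (2, 56, 471) -> Output: (2, 120, 467)

Answer: (2, 120, 467)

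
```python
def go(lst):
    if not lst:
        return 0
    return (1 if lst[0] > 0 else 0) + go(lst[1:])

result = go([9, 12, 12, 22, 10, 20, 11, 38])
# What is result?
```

Count of positive elements in [9, 12, 12, 22, 10, 20, 11, 38] = 8

Answer: 8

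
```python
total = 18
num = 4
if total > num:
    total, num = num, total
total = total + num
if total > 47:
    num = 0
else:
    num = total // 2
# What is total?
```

Trace:
`total = 18` → total = 18
`num = 4` → num = 4
`if total > num: ...` → total > num is True → total = 4; num = 18
`total = total + num` → total = 22
`if total > 47: ...` → total > 47 is False, take else branch → num = 11
So total = 22

Answer: 22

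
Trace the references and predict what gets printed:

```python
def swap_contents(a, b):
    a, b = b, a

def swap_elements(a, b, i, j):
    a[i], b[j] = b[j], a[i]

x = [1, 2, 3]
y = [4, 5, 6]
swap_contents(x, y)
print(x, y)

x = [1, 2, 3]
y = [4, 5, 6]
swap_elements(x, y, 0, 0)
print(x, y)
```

Key concept: parameter rebinding vs mutation.
Step by step:
`x = [1, 2, 3]` → x = [1, 2, 3]
`y = [4, 5, 6]` → y = [4, 5, 6]
`swap_contents(x, y)` → no visible change to tracked variables
`print(x, y)` → prints [1, 2, 3] [4, 5, 6]
`x = [1, 2, 3]` → x = [1, 2, 3]
`y = [4, 5, 6]` → y = [4, 5, 6]
`swap_elements(x, y, 0, 0)` → x = [4, 2, 3]; y = [1, 5, 6]
`print(x, y)` → prints [4, 2, 3] [1, 5, 6]

Answer:
[1, 2, 3] [4, 5, 6]
[4, 2, 3] [1, 5, 6]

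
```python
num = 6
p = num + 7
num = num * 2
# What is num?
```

Trace:
`num = 6` → num = 6
`p = num + 7` → p = 13
`num = num * 2` → num = 12
So num = 12

Answer: 12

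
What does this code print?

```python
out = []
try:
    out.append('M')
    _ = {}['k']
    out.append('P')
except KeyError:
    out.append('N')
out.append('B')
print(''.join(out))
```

Execution trace: 'M' (try body) → 'N' (except KeyError) → 'B' (after the try/except). Output: MNB

Answer: MNB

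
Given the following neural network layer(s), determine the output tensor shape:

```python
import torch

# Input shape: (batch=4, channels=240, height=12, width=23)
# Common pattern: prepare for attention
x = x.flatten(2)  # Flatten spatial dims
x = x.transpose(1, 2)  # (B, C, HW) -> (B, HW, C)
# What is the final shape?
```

Input: (4, 240, 12, 23) -> after flatten(2): (4, 240, 276) -> Output: (4, 276, 240)

Answer: (4, 276, 240)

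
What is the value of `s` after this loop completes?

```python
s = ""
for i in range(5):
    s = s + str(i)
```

Concatenate digits 0 to 4
`s` takes the values: "" → "0" → "01" → "012" → "0123" → "01234"

Answer: "01234"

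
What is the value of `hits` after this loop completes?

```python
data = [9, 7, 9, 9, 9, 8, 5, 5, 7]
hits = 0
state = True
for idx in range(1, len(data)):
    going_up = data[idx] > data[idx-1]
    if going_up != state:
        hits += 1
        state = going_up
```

Count direction changes in [9, 7, 9, 9, 9, 8, 5, 5, 7]
`hits` takes the values: 0 → 1 → 2 → 3 → 4

Answer: 4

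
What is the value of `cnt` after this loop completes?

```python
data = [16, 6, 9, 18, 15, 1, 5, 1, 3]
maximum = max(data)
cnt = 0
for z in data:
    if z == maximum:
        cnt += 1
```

Count of max value 18 in [16, 6, 9, 18, 15, 1, 5, 1, 3]
`cnt` takes the values: 0 → 1

Answer: 1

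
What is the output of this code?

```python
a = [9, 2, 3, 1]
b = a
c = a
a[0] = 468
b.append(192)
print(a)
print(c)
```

Key concept: multiple aliases.
Step by step:
`a = [9, 2, 3, 1]` → a = [9, 2, 3, 1]
`b = a` → b = [9, 2, 3, 1] (same object as a)
`c = a` → c = [9, 2, 3, 1] (same object as a, b)
`a[0] = 468` → a = [468, 2, 3, 1] (same object as b, c); b = [468, 2, 3, 1] (same object as a, c); c = [468, 2, 3, 1] (same object as a, b)
`b.append(192)` → a = [468, 2, 3, 1, 192] (same object as b, c); b = [468, 2, 3, 1, 192] (same object as a, c); c = [468, 2, 3, 1, 192] (same object as a, b)
`print(a)` → prints [468, 2, 3, 1, 192]
`print(c)` → prints [468, 2, 3, 1, 192]

Answer:
[468, 2, 3, 1, 192]
[468, 2, 3, 1, 192]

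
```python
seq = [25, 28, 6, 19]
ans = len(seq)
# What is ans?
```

Trace:
`seq = [25, 28, 6, 19]` → seq = [25, 28, 6, 19]
`ans = len(seq)` → ans = 4
So ans = 4

Answer: 4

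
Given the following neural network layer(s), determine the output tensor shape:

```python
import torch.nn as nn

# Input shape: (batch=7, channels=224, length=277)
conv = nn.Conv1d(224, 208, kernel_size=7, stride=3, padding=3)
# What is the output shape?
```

Input: (7, 224, 277) -> Output: (7, 208, 93)

Answer: (7, 208, 93)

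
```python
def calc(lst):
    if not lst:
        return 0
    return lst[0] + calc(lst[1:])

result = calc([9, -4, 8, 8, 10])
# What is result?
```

9 + (-4) + 8 + 8 + 10 + 0 = 31

Answer: 31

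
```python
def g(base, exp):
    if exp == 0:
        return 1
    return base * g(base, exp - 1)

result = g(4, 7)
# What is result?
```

g(4, 7) = 4 * 4 * 4 * 4 * 4 * 4 * 4 = 16384

Answer: 16384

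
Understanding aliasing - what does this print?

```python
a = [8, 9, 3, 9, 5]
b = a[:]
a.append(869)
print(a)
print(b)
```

Key concept: slice [:] creates copy.
Step by step:
`a = [8, 9, 3, 9, 5]` → a = [8, 9, 3, 9, 5]
`b = a[:]` → b = [8, 9, 3, 9, 5]
`a.append(869)` → a = [8, 9, 3, 9, 5, 869]
`print(a)` → prints [8, 9, 3, 9, 5, 869]
`print(b)` → prints [8, 9, 3, 9, 5]

Answer:
[8, 9, 3, 9, 5, 869]
[8, 9, 3, 9, 5]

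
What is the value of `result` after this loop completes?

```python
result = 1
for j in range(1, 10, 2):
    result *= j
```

Product of 1, 3, 5, ... up to 9
`result` takes the values: 1 → 3 → 15 → 105 → 945

Answer: 945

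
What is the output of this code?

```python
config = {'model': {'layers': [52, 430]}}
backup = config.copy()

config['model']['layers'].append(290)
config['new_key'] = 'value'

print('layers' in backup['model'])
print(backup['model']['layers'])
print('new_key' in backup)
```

Key concept: shallow copy gotcha with nested dict.
Step by step:
`config = {'model': {'layers': [52, 430]}}` → config = {'model': {'layers': [52, 430]}}
`backup = config.copy()` → backup = {'model': {'layers': [52, 430]}}
`config['model']['layers'].append(290)` → config = {'model': {'layers': [52, 430, 290]}}; backup = {'model': {'layers': [52, 430, 290]}}
`config['new_key'] = 'value'` → config = {'model': {'layers': [52, 430, 290]}, 'new_key': 'value'}
`print('layers' in backup['model'])` → prints True
`print(backup['model']['layers'])` → prints [52, 430, 290]
`print('new_key' in backup)` → prints False

Answer:
True
[52, 430, 290]
False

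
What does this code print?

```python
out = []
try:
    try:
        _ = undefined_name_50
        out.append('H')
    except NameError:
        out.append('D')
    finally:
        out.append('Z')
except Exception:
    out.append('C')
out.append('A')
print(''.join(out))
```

Execution trace: 'D' (inner except NameError) → 'Z' (inner finally) → 'A' (after the try/except). Output: DZA

Answer: DZA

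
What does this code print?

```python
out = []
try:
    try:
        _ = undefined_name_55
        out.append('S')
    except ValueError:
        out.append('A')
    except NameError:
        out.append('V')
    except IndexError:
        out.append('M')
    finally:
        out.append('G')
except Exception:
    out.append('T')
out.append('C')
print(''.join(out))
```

Execution trace: 'V' (inner except NameError) → 'G' (inner finally) → 'C' (after the try/except). Output: VGC

Answer: VGC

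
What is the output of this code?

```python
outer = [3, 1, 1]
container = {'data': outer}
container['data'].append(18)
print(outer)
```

Key concept: dict holds reference to list.
Step by step:
`outer = [3, 1, 1]` → outer = [3, 1, 1]
`container = {'data': outer}` → container = {'data': [3, 1, 1]}
`container['data'].append(18)` → outer = [3, 1, 1, 18]; container = {'data': [3, 1, 1, 18]}
`print(outer)` → prints [3, 1, 1, 18]

Answer: [3, 1, 1, 18]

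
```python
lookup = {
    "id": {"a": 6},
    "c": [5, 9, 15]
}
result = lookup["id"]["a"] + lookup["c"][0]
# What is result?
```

Trace:
`lookup = { ...` → lookup = {'id': {'a': 6}, 'c': [5, 9, 15]}
`result = lookup["id"]["a"] + lookup["c"][0]` → result = 11
So result = 11

Answer: 11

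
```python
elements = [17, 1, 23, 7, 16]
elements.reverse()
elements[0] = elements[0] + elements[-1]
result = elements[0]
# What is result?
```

Trace:
`elements = [17, 1, 23, 7, 16]` → elements = [17, 1, 23, 7, 16]
`elements.reverse()` → elements = [16, 7, 23, 1, 17]
`elements[0] = elements[0] + elements[-1]` → elements = [33, 7, 23, 1, 17]
`result = elements[0]` → result = 33
So result = 33

Answer: 33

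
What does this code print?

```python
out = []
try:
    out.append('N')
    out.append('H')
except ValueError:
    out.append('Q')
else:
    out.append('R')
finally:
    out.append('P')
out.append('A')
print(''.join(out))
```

Execution trace: 'N' (try body) → 'H' (try body, no exception) → 'R' (else) → 'P' (finally) → 'A' (after the try/except). Output: NHRPA

Answer: NHRPA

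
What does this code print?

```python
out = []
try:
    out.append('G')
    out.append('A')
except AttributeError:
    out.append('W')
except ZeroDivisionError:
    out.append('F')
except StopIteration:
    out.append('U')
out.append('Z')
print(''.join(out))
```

Execution trace: 'G' (try body) → 'A' (try body, no exception) → 'Z' (after the try/except). Output: GAZ

Answer: GAZ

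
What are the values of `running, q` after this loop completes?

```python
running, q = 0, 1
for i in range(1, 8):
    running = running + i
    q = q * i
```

Sum and factorial of 1 to 7
`running, q` takes the values: (0, 1) → (1, 1) → (3, 1) → (3, 2) → (6, 2) → (6, 6) → (10, 6) → (10, 24) → (15, 24) → (15, 120) → (21, 120) → (21, 720) → (28, 720) → (28, 5040)

Answer: 28, 5040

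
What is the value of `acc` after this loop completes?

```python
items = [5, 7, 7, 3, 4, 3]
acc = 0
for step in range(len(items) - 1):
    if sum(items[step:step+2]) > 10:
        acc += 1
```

Count windows with sum > 10
`acc` takes the values: 0 → 1 → 2

Answer: 2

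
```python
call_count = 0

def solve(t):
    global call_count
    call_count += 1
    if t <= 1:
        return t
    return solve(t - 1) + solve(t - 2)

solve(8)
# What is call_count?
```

Calls(t) = 1 + Calls(t-1) + Calls(t-2); Calls(0)=Calls(1)=1. For t=8 this gives 67.

Answer: 67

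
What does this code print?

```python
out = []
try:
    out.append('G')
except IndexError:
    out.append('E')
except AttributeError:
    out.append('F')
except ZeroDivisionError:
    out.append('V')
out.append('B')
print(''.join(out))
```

Execution trace: 'G' (try body, no exception) → 'B' (after the try/except). Output: GB

Answer: GB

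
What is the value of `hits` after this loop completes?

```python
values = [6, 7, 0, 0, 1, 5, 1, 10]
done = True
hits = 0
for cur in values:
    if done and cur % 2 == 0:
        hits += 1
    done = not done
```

Count even values at even positions
`hits` takes the values: 0 → 1 → 2

Answer: 2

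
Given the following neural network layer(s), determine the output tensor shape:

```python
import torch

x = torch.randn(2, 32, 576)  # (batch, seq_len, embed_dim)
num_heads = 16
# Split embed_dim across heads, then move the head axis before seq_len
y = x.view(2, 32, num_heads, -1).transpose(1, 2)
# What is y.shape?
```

Input: (2, 32, 576) -> head_dim = 576 // 16 = 36; after view: (2, 32, 16, 36) -> after transpose(1, 2): (2, 16, 32, 36) -> Output: (2, 16, 32, 36)

Answer: (2, 16, 32, 36)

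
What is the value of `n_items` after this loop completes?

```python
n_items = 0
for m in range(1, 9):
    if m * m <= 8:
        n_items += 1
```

Count numbers where m² ≤ 8
`n_items` takes the values: 0 → 1 → 2

Answer: 2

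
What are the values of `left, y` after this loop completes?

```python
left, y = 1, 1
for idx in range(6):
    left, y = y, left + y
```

Fibonacci: after 6 iterations
`left, y` takes the values: (1, 1) → (1, 2) → (2, 3) → (3, 5) → (5, 8) → (8, 13) → (13, 21)

Answer: 13, 21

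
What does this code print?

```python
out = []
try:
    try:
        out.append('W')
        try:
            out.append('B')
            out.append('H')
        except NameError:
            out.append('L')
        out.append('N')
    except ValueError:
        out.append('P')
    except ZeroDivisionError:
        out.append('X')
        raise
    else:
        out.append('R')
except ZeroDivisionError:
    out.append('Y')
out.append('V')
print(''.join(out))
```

Execution trace: 'W' (try body) → 'B' (inner try body) → 'H' (inner try body, no exception) → 'N' (try body, no exception) → 'R' (else) → 'V' (after the try/except). Output: WBHNRV

Answer: WBHNRV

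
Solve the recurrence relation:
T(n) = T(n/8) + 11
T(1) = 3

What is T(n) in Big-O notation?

Each step divides n by 8 and adds 11. After log_8(n) steps we reach T(1)=3. So T(n) = 11·log_8(n) + 3 = O(log n).

Answer: O(log n)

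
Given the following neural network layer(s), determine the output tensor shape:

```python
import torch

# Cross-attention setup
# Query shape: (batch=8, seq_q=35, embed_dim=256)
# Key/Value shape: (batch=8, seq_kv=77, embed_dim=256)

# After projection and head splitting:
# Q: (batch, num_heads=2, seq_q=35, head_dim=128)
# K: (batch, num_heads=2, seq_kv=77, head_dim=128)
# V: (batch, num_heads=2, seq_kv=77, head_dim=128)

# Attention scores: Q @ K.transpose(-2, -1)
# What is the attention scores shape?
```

Input: (8, 35, 256) -> Output: (8, 2, 35, 77)

Answer: (8, 2, 35, 77)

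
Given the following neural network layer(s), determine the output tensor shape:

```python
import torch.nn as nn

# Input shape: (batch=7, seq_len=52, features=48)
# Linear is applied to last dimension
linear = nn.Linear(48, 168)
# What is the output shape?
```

Input: (7, 52, 48) -> Output: (7, 52, 168)

Answer: (7, 52, 168)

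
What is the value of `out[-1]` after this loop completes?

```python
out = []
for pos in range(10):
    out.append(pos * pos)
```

Last element of squares 0 to 9
`out` takes the values: [] → [0] → [0, 1] → [0, 1, 4] → [0, 1, 4, 9] → [0, 1, 4, 9, 16] → [0, 1, 4, 9, 16, 25] → [0, 1, 4, 9, 16, 25, 36] → [0, 1, 4, 9, 16, 25, 36, 49] → [0, 1, 4, 9, 16, 25, 36, 49, 64] → [0, 1, 4, 9, 16, 25, 36, 49, 64, 81]
So `out[-1]` = 81

Answer: 81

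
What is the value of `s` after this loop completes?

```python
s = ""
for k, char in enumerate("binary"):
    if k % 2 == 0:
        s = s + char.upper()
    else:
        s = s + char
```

Uppercase even positions in 'binary'
`s` takes the values: "" → "B" → "Bi" → "BiN" → "BiNa" → "BiNaR" → "BiNaRy"

Answer: "BiNaRy"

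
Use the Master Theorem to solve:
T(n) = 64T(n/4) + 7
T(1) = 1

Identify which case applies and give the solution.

a=64, b=4, f(n)=7. log_4(64) = 3. Since c=0 < 3, Case 1 applies: T(n) = Θ(n^log_b(a)) = O(n^3).

Answer: O(n^3) - Case 1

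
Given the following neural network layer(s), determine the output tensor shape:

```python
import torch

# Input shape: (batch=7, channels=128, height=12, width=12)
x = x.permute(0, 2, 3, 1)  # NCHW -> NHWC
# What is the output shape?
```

Input: (7, 128, 12, 12) -> Output: (7, 12, 12, 128)

Answer: (7, 12, 12, 128)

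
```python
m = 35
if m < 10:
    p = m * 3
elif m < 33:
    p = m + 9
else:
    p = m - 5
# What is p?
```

Trace:
`m = 35` → m = 35
`if m < 10: ...` → m < 10 is False, m < 33 is False, take else branch → p = 30
So p = 30

Answer: 30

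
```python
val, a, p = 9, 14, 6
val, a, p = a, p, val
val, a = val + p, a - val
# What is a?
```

Trace:
`val, a, p = 9, 14, 6` → val = 9; a = 14; p = 6
`val, a, p = a, p, val` → val = 14; a = 6; p = 9
`val, a = val + p, a - val` → val = 23; a = -8
So a = -8

Answer: -8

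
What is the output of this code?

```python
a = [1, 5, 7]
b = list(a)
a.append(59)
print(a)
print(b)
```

Key concept: list() constructor creates copy.
Step by step:
`a = [1, 5, 7]` → a = [1, 5, 7]
`b = list(a)` → b = [1, 5, 7]
`a.append(59)` → a = [1, 5, 7, 59]
`print(a)` → prints [1, 5, 7, 59]
`print(b)` → prints [1, 5, 7]

Answer:
[1, 5, 7, 59]
[1, 5, 7]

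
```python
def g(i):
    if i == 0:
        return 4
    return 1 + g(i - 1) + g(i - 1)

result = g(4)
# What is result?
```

g(i) = 1 + 2·g(i-1), g(0)=4. Closed form: (4+1)·2^4 - 1 = 79.

Answer: 79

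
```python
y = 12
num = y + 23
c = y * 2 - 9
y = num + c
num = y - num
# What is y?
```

Trace:
`y = 12` → y = 12
`num = y + 23` → num = 35
`c = y * 2 - 9` → c = 15
`y = num + c` → y = 50
`num = y - num` → num = 15
So y = 50

Answer: 50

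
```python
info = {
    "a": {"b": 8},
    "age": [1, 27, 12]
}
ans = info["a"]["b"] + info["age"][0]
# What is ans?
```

Trace:
`info = { ...` → info = {'a': {'b': 8}, 'age': [1, 27, 12]}
`ans = info["a"]["b"] + info["age"][0]` → ans = 9
So ans = 9

Answer: 9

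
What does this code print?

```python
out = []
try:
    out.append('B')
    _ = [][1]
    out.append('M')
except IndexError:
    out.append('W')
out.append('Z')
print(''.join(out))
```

Execution trace: 'B' (try body) → 'W' (except IndexError) → 'Z' (after the try/except). Output: BWZ

Answer: BWZ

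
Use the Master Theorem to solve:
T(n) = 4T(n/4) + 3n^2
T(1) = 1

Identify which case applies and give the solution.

a=4, b=4, f(n)=3n^2. log_4(4) = 1. Since c=2 > 1 and the regularity condition holds (4(n/4)^2 = (4/4^2)n^2 with 4/4^2 < 1), Case 3 applies: T(n) = Θ(f(n)) = O(n^2).

Answer: O(n^2) - Case 3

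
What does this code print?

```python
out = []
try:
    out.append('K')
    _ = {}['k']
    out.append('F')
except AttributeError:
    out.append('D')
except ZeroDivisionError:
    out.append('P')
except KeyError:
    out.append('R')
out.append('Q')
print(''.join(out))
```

Execution trace: 'K' (try body) → 'R' (except KeyError) → 'Q' (after the try/except). Output: KRQ

Answer: KRQ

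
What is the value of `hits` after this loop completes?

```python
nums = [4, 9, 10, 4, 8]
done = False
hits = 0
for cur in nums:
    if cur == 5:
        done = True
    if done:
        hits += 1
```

Count elements after first 5 in [4, 9, 10, 4, 8]
`hits` takes the values: 0

Answer: 0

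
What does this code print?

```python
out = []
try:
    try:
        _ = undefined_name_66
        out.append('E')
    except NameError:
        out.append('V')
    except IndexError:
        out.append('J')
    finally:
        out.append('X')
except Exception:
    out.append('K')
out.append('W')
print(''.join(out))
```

Execution trace: 'V' (inner except NameError) → 'X' (inner finally) → 'W' (after the try/except). Output: VXW

Answer: VXW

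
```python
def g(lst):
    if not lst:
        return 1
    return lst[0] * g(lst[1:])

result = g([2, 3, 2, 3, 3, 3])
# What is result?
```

Product over [2, 3, 2, 3, 3, 3] = 2 * 3 * 2 * 3 * 3 * 3 = 324

Answer: 324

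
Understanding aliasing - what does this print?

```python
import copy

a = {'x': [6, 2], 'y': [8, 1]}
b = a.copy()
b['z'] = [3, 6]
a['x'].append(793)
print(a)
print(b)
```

Key concept: shallow copy of dict with mutable values.
Step by step:
`a = {'x': [6, 2], 'y': [8, 1]}` → a = {'x': [6, 2], 'y': [8, 1]}
`b = a.copy()` → b = {'x': [6, 2], 'y': [8, 1]}
`b['z'] = [3, 6]` → b = {'x': [6, 2], 'y': [8, 1], 'z': [3, 6]}
`a['x'].append(793)` → a = {'x': [6, 2, 793], 'y': [8, 1]}; b = {'x': [6, 2, 793], 'y': [8, 1], 'z': [3, 6]}
`print(a)` → prints {'x': [6, 2, 793], 'y': [8, 1]}
`print(b)` → prints {'x': [6, 2, 793], 'y': [8, 1], 'z': [3, 6]}

Answer:
{'x': [6, 2, 793], 'y': [8, 1]}
{'x': [6, 2, 793], 'y': [8, 1], 'z': [3, 6]}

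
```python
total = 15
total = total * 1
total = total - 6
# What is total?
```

Trace:
`total = 15` → total = 15
`total = total * 1` → total = 15
`total = total - 6` → total = 9
So total = 9

Answer: 9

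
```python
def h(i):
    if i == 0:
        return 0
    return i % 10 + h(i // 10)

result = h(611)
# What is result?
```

Sum of digits of 611: 1 + 1 + 6 = 8

Answer: 8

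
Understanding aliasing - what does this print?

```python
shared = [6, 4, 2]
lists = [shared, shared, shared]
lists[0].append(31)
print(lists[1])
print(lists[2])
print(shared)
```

Key concept: list of same reference.
Step by step:
`shared = [6, 4, 2]` → shared = [6, 4, 2]
`lists = [shared, shared, shared]` → lists = [[6, 4, 2], [6, 4, 2], [6, 4, 2]]
`lists[0].append(31)` → shared = [6, 4, 2, 31]; lists = [[6, 4, 2, 31], [6, 4, 2, 31], [6, 4, 2, 31]]
`print(lists[1])` → prints [6, 4, 2, 31]
`print(lists[2])` → prints [6, 4, 2, 31]
`print(shared)` → prints [6, 4, 2, 31]

Answer:
[6, 4, 2, 31]
[6, 4, 2, 31]
[6, 4, 2, 31]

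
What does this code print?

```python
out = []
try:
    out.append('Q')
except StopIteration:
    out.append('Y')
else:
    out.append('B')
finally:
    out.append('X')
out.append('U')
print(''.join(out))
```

Execution trace: 'Q' (try body, no exception) → 'B' (else) → 'X' (finally) → 'U' (after the try/except). Output: QBXU

Answer: QBXU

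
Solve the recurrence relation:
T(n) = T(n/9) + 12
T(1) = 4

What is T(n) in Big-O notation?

Each step divides n by 9 and adds 12. After log_9(n) steps we reach T(1)=4. So T(n) = 12·log_9(n) + 4 = O(log n).

Answer: O(log n)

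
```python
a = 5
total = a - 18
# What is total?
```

Trace:
`a = 5` → a = 5
`total = a - 18` → total = -13
So total = -13

Answer: -13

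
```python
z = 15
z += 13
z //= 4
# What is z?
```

Trace:
`z = 15` → z = 15
`z += 13` → z = 28
`z //= 4` → z = 7
So z = 7

Answer: 7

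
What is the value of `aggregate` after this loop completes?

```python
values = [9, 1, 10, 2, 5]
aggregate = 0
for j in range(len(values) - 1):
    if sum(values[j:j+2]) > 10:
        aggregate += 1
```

Count windows with sum > 10
`aggregate` takes the values: 0 → 1 → 2

Answer: 2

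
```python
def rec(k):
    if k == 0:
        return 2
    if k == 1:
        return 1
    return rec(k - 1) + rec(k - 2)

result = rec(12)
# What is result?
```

Build up from base cases: rec(0)=2, rec(1)=1, rec(2)=3, rec(3)=4, rec(4)=7, rec(5)=11, rec(6)=18, ..., rec(12)=322

Answer: 322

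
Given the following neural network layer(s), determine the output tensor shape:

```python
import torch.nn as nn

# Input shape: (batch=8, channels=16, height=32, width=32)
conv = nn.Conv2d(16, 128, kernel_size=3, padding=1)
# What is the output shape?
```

Input: (8, 16, 32, 32) -> Output: (8, 128, 32, 32)

Answer: (8, 128, 32, 32)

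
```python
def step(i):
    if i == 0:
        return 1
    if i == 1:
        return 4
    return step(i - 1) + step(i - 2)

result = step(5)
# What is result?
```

Build up from base cases: step(0)=1, step(1)=4, step(2)=5, step(3)=9, step(4)=14, step(5)=23

Answer: 23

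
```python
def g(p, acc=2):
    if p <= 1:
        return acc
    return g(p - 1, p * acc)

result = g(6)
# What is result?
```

Accumulator trace (n, acc): (6, 2) -> (5, 12) -> (4, 60) -> (3, 240) -> (2, 720) -> (1, 1440) -> return 1440

Answer: 1440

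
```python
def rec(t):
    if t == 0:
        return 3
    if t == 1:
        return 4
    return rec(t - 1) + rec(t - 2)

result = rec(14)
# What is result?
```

Build up from base cases: rec(0)=3, rec(1)=4, rec(2)=7, rec(3)=11, rec(4)=18, rec(5)=29, rec(6)=47, ..., rec(14)=2207

Answer: 2207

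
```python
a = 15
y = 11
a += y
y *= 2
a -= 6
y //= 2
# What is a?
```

Trace:
`a = 15` → a = 15
`y = 11` → y = 11
`a += y` → a = 26
`y *= 2` → y = 22
`a -= 6` → a = 20
`y //= 2` → y = 11
So a = 20

Answer: 20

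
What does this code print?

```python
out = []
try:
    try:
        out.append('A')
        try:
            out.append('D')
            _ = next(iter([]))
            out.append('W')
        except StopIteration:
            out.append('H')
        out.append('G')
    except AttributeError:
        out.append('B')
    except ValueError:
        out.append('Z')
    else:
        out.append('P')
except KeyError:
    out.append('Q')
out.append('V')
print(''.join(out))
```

Execution trace: 'A' (try body) → 'D' (inner try body) → 'H' (inner except StopIteration) → 'G' (try body, no exception) → 'P' (else) → 'V' (after the try/except). Output: ADHGPV

Answer: ADHGPV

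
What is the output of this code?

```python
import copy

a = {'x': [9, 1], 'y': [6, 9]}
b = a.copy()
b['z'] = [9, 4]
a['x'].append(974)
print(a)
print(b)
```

Key concept: shallow copy of dict with mutable values.
Step by step:
`a = {'x': [9, 1], 'y': [6, 9]}` → a = {'x': [9, 1], 'y': [6, 9]}
`b = a.copy()` → b = {'x': [9, 1], 'y': [6, 9]}
`b['z'] = [9, 4]` → b = {'x': [9, 1], 'y': [6, 9], 'z': [9, 4]}
`a['x'].append(974)` → a = {'x': [9, 1, 974], 'y': [6, 9]}; b = {'x': [9, 1, 974], 'y': [6, 9], 'z': [9, 4]}
`print(a)` → prints {'x': [9, 1, 974], 'y': [6, 9]}
`print(b)` → prints {'x': [9, 1, 974], 'y': [6, 9], 'z': [9, 4]}

Answer:
{'x': [9, 1, 974], 'y': [6, 9]}
{'x': [9, 1, 974], 'y': [6, 9], 'z': [9, 4]}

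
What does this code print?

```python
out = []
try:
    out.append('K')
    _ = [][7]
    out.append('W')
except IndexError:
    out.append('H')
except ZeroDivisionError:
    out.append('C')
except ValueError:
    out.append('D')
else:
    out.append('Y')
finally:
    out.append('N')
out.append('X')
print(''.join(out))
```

Execution trace: 'K' (try body) → 'H' (except IndexError) → 'N' (finally) → 'X' (after the try/except). Output: KHNX

Answer: KHNX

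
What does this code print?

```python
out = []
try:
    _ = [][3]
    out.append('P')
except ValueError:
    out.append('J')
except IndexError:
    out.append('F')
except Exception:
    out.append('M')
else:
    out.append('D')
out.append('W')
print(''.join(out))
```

Execution trace: 'F' (except IndexError) → 'W' (after the try/except). Output: FW

Answer: FW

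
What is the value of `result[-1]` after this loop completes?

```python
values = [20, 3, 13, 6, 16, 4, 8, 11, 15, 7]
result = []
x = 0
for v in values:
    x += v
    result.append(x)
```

Cumulative sum ends at 103
`result` takes the values: [] → [20] → [20, 23] → [20, 23, 36] → [20, 23, 36, 42] → [20, 23, 36, 42, 58] → [20, 23, 36, 42, 58, 62] → [20, 23, 36, 42, 58, 62, 70] → [20, 23, 36, 42, 58, 62, 70, 81] → [20, 23, 36, 42, 58, 62, 70, 81, 96] → [20, 23, 36, 42, 58, 62, 70, 81, 96, 103]
So `result[-1]` = 103

Answer: 103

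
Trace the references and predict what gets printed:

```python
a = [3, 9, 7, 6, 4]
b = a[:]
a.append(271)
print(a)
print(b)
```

Key concept: slice [:] creates copy.
Step by step:
`a = [3, 9, 7, 6, 4]` → a = [3, 9, 7, 6, 4]
`b = a[:]` → b = [3, 9, 7, 6, 4]
`a.append(271)` → a = [3, 9, 7, 6, 4, 271]
`print(a)` → prints [3, 9, 7, 6, 4, 271]
`print(b)` → prints [3, 9, 7, 6, 4]

Answer:
[3, 9, 7, 6, 4, 271]
[3, 9, 7, 6, 4]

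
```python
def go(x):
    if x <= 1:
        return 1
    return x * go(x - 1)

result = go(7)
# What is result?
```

go(7) = 7 * 6 * 5 * 4 * 3 * 2 * 1 = 5040

Answer: 5040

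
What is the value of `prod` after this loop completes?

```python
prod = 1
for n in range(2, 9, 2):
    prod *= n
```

Product of even numbers 2 to 8
`prod` takes the values: 1 → 2 → 8 → 48 → 384

Answer: 384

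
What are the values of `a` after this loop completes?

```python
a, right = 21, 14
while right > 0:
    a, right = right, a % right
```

GCD of 21 and 14
`a` takes the values: 21 → 14 → 7

Answer: 7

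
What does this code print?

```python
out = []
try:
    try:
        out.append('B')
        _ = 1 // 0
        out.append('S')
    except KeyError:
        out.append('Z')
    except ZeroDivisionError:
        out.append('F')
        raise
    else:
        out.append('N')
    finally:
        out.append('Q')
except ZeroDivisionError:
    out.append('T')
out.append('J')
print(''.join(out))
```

Execution trace: 'B' (inner try body) → 'F' (inner except ZeroDivisionError) → 'Q' (inner finally) → 'T' (outer except ZeroDivisionError) → 'J' (after the try/except). Output: BFQTJ

Answer: BFQTJ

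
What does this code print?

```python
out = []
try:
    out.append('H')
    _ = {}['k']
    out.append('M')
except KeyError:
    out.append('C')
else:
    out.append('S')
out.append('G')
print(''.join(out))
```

Execution trace: 'H' (try body) → 'C' (except KeyError) → 'G' (after the try/except). Output: HCG

Answer: HCG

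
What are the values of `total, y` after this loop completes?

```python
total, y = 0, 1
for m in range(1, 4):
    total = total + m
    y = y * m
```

Sum and factorial of 1 to 3
`total, y` takes the values: (0, 1) → (1, 1) → (3, 1) → (3, 2) → (6, 2) → (6, 6)

Answer: 6, 6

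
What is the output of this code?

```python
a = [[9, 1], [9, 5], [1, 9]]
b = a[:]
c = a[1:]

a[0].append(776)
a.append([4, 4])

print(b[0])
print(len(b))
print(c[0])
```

Key concept: slice with nested mutation.
Step by step:
`a = [[9, 1], [9, 5], [1, 9]]` → a = [[9, 1], [9, 5], [1, 9]]
`b = a[:]` → b = [[9, 1], [9, 5], [1, 9]]
`c = a[1:]` → c = [[9, 5], [1, 9]]
`a[0].append(776)` → a = [[9, 1, 776], [9, 5], [1, 9]]; b = [[9, 1, 776], [9, 5], [1, 9]]
`a.append([4, 4])` → a = [[9, 1, 776], [9, 5], [1, 9], [4, 4]]
`print(b[0])` → prints [9, 1, 776]
`print(len(b))` → prints 3
`print(c[0])` → prints [9, 5]

Answer:
[9, 1, 776]
3
[9, 5]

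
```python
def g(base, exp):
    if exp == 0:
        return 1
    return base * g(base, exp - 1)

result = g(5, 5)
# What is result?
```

g(5, 5) = 5 * 5 * 5 * 5 * 5 = 3125

Answer: 3125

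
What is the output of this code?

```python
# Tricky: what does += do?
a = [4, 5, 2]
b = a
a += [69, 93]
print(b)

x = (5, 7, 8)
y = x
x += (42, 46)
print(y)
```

Key concept: += behavior differs for mutable vs immutable.
Step by step:
`a = [4, 5, 2]` → a = [4, 5, 2]
`b = a` → b = [4, 5, 2] (same object as a)
`a += [69, 93]` → a = [4, 5, 2, 69, 93] (same object as b); b = [4, 5, 2, 69, 93] (same object as a)
`print(b)` → prints [4, 5, 2, 69, 93]
`x = (5, 7, 8)` → x = (5, 7, 8)
`y = x` → y = (5, 7, 8)
`x += (42, 46)` → x = (5, 7, 8, 42, 46)
`print(y)` → prints (5, 7, 8)

Answer:
[4, 5, 2, 69, 93]
(5, 7, 8)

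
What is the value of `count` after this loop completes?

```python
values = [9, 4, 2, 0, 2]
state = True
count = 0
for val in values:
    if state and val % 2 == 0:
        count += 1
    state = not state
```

Count even values at even positions
`count` takes the values: 0 → 1 → 2

Answer: 2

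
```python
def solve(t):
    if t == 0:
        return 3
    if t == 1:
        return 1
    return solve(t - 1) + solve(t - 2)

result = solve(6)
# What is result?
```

Build up from base cases: solve(0)=3, solve(1)=1, solve(2)=4, solve(3)=5, solve(4)=9, solve(5)=14, solve(6)=23

Answer: 23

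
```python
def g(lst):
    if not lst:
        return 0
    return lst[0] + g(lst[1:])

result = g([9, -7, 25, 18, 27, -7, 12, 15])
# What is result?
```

9 + (-7) + 25 + 18 + 27 + (-7) + 12 + 15 + 0 = 92

Answer: 92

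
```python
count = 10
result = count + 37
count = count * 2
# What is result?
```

Trace:
`count = 10` → count = 10
`result = count + 37` → result = 47
`count = count * 2` → count = 20
So result = 47

Answer: 47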